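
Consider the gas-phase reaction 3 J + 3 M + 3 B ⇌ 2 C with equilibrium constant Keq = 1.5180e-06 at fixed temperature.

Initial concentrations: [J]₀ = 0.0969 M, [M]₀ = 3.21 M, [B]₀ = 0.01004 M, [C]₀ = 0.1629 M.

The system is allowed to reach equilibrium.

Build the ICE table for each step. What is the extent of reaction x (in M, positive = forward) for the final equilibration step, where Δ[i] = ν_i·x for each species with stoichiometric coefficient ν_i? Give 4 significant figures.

x = -0.08135 M

Q₀ = 8.7127e+05 vs Keq = 1.5180e-06 ⇒ Q>K, reverse
Step 1:
                   J          M          B          C
  Initial     0.0969       3.21    0.01004     0.1629
  Change       0.244      0.244      0.244    -0.1627
  Equil       0.3409      3.454     0.2541 2.0167e-04
  solve Keq expr → x = -0.08135; check Q = 1.5180e-06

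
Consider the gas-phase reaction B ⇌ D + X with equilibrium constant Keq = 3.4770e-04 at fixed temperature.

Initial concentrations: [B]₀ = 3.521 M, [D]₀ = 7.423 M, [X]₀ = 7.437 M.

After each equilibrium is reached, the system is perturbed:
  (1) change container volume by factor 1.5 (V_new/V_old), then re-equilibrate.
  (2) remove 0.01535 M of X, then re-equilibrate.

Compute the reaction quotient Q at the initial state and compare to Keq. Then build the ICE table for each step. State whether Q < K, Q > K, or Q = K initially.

Q₀ = 15.68; Q > K (proceeds reverse)

Q₀ = 15.68 vs Keq = 3.4770e-04 ⇒ Q>K, reverse
Step 1:
                  B         D         X
  Initial     3.521     7.423     7.437
  Change      7.368    -7.368    -7.368
  Equil       10.89   0.05493   0.06893
  solve Keq expr → x = -7.368; check Q = 3.4770e-04
Then change container volume by factor 1.5 (V_new/V_old).
Step 2:
                  B         D         X
  Initial     7.259   0.03662   0.04595
  Change  -0.009139  0.009139  0.009139
  Equil        7.25   0.04576   0.05509
  solve Keq expr → x = 0.009139; check Q = 3.4770e-04
Then remove 0.01535 M of X.
Step 3:
                  B         D         X
  Initial      7.25   0.04576   0.03974
  Change  -0.007523  0.007523  0.007523
  Equil       7.243   0.05328   0.04726
  solve Keq expr → x = 0.007523; check Q = 3.4770e-04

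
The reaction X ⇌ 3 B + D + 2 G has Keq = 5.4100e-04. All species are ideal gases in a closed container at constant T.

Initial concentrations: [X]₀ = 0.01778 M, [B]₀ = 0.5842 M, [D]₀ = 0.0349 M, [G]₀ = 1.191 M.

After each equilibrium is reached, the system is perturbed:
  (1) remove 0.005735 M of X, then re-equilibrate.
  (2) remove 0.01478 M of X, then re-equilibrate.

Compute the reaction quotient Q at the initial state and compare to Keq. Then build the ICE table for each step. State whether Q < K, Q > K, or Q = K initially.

Q₀ = 0.5551; Q > K (proceeds reverse)

Q₀ = 0.5551 vs Keq = 5.4100e-04 ⇒ Q>K, reverse
Step 1:
                   X          B          D          G
  Initial    0.01778     0.5842     0.0349      1.191
  Change      0.0347    -0.1041    -0.0347   -0.06939
  Equil      0.05248     0.4801 2.0392e-04      1.122
  solve Keq expr → x = -0.0347; check Q = 5.4100e-04
Then remove 0.005735 M of X.
Step 2:
                   X          B          D          G
  Initial    0.04674     0.4801 2.0392e-04      1.122
  Change  2.2110e-05 -6.6330e-05 -2.2110e-05 -4.4220e-05
  Equil      0.04676       0.48 1.8181e-04      1.122
  solve Keq expr → x = -2.2110e-05; check Q = 5.4100e-04
Then remove 0.01478 M of X.
Step 3:
                   X          B          D          G
  Initial    0.03198       0.48 1.8181e-04      1.122
  Change  5.7081e-05 -1.7124e-04 -5.7081e-05 -1.1416e-04
  Equil      0.03204     0.4799 1.2472e-04      1.121
  solve Keq expr → x = -5.7081e-05; check Q = 5.4100e-04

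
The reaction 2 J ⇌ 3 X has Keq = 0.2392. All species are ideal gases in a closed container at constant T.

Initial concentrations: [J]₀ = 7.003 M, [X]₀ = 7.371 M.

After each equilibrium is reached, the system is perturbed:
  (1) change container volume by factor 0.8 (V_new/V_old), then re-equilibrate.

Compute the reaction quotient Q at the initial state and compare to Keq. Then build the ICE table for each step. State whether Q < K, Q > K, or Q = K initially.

Q₀ = 8.166; Q > K (proceeds reverse)

Q₀ = 8.166 vs Keq = 0.2392 ⇒ Q>K, reverse
Step 1:
                   J          X
  init         7.003      7.371
  Δ            2.994      -4.49
  eq           9.997      2.881
  solve Keq expr → x = -1.497; check Q = 0.2392
Then change container volume by factor 0.8 (V_new/V_old).
Step 2:
                   J          X
  init          12.5      3.601
  Δ           0.1538    -0.2307
  eq           12.65       3.37
  solve Keq expr → x = -0.07691; check Q = 0.2392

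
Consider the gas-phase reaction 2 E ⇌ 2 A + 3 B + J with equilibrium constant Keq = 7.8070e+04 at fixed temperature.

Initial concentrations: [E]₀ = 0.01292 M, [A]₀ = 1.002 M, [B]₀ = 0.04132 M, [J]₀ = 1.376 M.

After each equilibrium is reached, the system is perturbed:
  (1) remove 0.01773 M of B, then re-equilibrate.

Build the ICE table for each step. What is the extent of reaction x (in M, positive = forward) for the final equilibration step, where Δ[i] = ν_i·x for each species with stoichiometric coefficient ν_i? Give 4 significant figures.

x = 1.2875e-05 M

Q₀ = 0.5839 vs Keq = 7.8070e+04 ⇒ Q<K, forward
Step 1:
                   E          A          B          J
  I          0.01292      1.002    0.04132      1.376
  C         -0.01286    0.01286    0.01928   0.006428
  E       6.3715e-05      1.015     0.0606      1.382
  solve Keq expr → x = 0.006428; check Q = 7.8070e+04
Then remove 0.01773 M of B.
Step 2:
                   E          A          B          J
  I       6.3715e-05      1.015    0.04287      1.382
  C       -2.5750e-05 2.5750e-05 3.8625e-05 1.2875e-05
  E       3.7965e-05      1.015    0.04291      1.382
  solve Keq expr → x = 1.2875e-05; check Q = 7.8070e+04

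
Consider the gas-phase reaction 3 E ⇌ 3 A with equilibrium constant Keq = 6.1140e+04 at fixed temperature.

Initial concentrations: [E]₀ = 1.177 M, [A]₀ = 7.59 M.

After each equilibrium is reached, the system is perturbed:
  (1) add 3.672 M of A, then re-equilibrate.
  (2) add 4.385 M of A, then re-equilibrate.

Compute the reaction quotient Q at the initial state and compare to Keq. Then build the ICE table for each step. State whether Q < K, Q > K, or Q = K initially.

Q₀ = 268.2; Q < K (proceeds forward)

Q₀ = 268.2 vs Keq = 6.1140e+04 ⇒ Q<K, forward
Step 1:
                   E          A
  I            1.177       7.59
  C            -0.96       0.96
  E            0.217       8.55
  solve Keq expr → x = 0.32; check Q = 6.1140e+04
Then add 3.672 M of A.
Step 2:
                   E          A
  I            0.217      12.22
  C           0.0909    -0.0909
  E           0.3079      12.13
  solve Keq expr → x = -0.0303; check Q = 6.1140e+04
Then add 4.385 M of A.
Step 3:
                   E          A
  I           0.3079      16.52
  C           0.1086    -0.1086
  E           0.4165      16.41
  solve Keq expr → x = -0.03618; check Q = 6.1140e+04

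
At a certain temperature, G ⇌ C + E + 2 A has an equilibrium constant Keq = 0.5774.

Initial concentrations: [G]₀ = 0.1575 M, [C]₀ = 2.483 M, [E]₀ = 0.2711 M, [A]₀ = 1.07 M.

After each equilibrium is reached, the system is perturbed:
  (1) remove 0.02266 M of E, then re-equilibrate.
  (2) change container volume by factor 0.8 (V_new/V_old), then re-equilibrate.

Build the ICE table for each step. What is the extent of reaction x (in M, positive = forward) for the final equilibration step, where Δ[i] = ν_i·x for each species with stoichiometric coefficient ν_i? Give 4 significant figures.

Q₀ = 4.893 vs Keq = 0.5774 ⇒ Q>K, reverse
Step 1:
                   G          C          E          A
  init        0.1575      2.483     0.2711       1.07
  Δ           0.1466    -0.1466    -0.1466    -0.2932
  eq          0.3041      2.336     0.1245     0.7768
  solve Keq expr → x = -0.1466; check Q = 0.5774
Then remove 0.02266 M of E.
Step 2:
                   G          C          E          A
  init        0.3041      2.336     0.1019     0.7768
  Δ         -0.01105    0.01105    0.01105     0.0221
  eq           0.293      2.347     0.1129     0.7989
  solve Keq expr → x = 0.01105; check Q = 0.5774
Then change container volume by factor 0.8 (V_new/V_old).
Step 3:
                   G          C          E          A
  init        0.3663      2.934     0.1411     0.9987
  Δ          0.04301   -0.04301   -0.04301   -0.08603
  eq          0.4093      2.891    0.09813     0.9127
  solve Keq expr → x = -0.04301; check Q = 0.5774

x = -0.04301 M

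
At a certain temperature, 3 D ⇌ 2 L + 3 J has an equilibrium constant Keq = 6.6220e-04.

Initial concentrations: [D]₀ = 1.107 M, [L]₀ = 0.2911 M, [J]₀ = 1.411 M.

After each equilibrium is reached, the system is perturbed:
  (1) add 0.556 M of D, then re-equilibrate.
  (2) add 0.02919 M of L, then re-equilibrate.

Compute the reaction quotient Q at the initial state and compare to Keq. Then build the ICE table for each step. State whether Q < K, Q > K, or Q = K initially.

Q₀ = 0.1755 vs Keq = 6.6220e-04 ⇒ Q>K, reverse
Step 1:
                   D          L          J
  Initial      1.107     0.2911      1.411
  Change      0.3712    -0.2475    -0.3712
  Equil        1.478    0.04362       1.04
  solve Keq expr → x = -0.1237; check Q = 6.6220e-04
Then add 0.556 M of D.
Step 2:
                   D          L          J
  Initial      2.034    0.04362       1.04
  Change    -0.03293    0.02195    0.03293
  Equil        2.001    0.06557      1.073
  solve Keq expr → x = 0.01098; check Q = 6.6220e-04
Then add 0.02919 M of L.
Step 3:
                   D          L          J
  Initial      2.001    0.09476      1.073
  Change     0.03585    -0.0239   -0.03585
  Equil        2.037    0.07087      1.037
  solve Keq expr → x = -0.01195; check Q = 6.6220e-04

Q₀ = 0.1755; Q > K (proceeds reverse)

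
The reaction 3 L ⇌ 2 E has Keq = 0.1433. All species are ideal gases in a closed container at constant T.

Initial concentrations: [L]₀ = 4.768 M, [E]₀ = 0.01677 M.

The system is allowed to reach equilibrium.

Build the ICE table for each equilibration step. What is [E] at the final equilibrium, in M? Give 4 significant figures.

[E]_eq = 1.515 M

Q₀ = 2.5945e-06 vs Keq = 0.1433 ⇒ Q<K, forward
Step 1:
                  L         E
  init        4.768   0.01677
  Δ          -2.247     1.498
  eq          2.521     1.515
  solve Keq expr → x = 0.7491; check Q = 0.1433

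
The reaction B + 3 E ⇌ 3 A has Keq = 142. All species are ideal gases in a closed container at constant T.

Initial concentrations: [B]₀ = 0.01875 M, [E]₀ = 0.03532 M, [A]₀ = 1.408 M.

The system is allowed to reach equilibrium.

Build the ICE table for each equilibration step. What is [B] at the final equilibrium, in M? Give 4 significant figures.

Q₀ = 3.3787e+06 vs Keq = 142 ⇒ Q>K, reverse
Step 1:
                  B         E         A
  I         0.01875   0.03532     1.408
  C          0.1186    0.3557   -0.3557
  E          0.1373     0.391     1.052
  solve Keq expr → x = -0.1186; check Q = 142

[B]_eq = 0.1373 M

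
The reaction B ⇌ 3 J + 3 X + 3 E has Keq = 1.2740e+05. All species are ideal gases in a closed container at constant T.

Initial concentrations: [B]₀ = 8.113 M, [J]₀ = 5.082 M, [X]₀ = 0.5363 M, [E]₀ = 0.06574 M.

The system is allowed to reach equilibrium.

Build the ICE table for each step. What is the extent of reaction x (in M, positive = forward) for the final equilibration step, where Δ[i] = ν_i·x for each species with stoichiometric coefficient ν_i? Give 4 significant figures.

x = 1.045 M

Q₀ = 7.0898e-04 vs Keq = 1.2740e+05 ⇒ Q<K, forward
Step 1:
                  B         J         X         E
  Initial     8.113     5.082    0.5363   0.06574
  Change     -1.045     3.135     3.135     3.135
  Equil       7.068     8.217     3.671     3.201
  solve Keq expr → x = 1.045; check Q = 1.2740e+05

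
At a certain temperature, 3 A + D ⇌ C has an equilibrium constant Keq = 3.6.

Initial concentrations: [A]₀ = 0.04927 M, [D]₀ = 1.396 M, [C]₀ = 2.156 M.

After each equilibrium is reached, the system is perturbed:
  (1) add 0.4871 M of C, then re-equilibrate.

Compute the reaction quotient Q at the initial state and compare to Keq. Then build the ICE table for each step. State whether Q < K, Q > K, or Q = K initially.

Q₀ = 1.2913e+04 vs Keq = 3.6 ⇒ Q>K, reverse
Step 1:
                    A           D           C
  Initial     0.04927       1.396       2.156
  Change        0.645       0.215      -0.215
  Equil        0.6943       1.611       1.941
  solve Keq expr → x = -0.215; check Q = 3.6
Then add 0.4871 M of C.
Step 2:
                    A           D           C
  Initial      0.6943       1.611       2.428
  Change      0.04957     0.01652    -0.01652
  Equil        0.7439       1.628       2.412
  solve Keq expr → x = -0.01652; check Q = 3.6

Q₀ = 1.2913e+04; Q > K (proceeds reverse)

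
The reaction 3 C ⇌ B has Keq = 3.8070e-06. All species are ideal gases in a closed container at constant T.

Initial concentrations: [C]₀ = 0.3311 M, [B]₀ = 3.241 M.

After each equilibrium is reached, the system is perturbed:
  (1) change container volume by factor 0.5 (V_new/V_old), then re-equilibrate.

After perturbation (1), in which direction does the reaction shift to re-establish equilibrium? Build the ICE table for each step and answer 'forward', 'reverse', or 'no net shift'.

Q₀ = 89.29 vs Keq = 3.8070e-06 ⇒ Q>K, reverse
Step 1:
                    C           B
  init         0.3311       3.241
  Δ             9.711      -3.237
  eq            10.04    0.003856
  solve Keq expr → x = -3.237; check Q = 3.8070e-06
Then change container volume by factor 0.5 (V_new/V_old).
Step 2:
                    C           B
  init          20.09    0.007712
  Δ          -0.06846     0.02282
  eq            20.02     0.03053
  solve Keq expr → x = 0.02282; check Q = 3.8070e-06

Direction: forward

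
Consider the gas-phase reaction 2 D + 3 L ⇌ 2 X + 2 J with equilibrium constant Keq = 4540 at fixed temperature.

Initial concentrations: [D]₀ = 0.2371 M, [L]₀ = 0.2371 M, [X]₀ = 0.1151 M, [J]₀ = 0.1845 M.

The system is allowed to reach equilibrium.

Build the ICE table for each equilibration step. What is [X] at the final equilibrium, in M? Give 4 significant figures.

Q₀ = 0.6018 vs Keq = 4540 ⇒ Q<K, forward
Step 1:
                    D           L           X           J
  I            0.2371      0.2371      0.1151      0.1845
  C           -0.1268     -0.1903      0.1268      0.1268
  E            0.1103     0.04684      0.2419      0.3113
  solve Keq expr → x = 0.06342; check Q = 4540

[X]_eq = 0.2419 M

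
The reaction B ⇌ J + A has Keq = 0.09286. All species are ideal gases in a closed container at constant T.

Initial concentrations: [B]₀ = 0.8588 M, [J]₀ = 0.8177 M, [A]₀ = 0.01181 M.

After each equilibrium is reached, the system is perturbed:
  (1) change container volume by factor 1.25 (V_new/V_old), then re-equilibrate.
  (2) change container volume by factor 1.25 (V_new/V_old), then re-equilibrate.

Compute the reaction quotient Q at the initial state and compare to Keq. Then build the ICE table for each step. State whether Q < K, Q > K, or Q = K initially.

Q₀ = 0.01124 vs Keq = 0.09286 ⇒ Q<K, forward
Step 1:
                  B         J         A
  Initial    0.8588    0.8177   0.01181
  Change   -0.07059   0.07059   0.07059
  Equil      0.7882    0.8883    0.0824
  solve Keq expr → x = 0.07059; check Q = 0.09286
Then change container volume by factor 1.25 (V_new/V_old).
Step 2:
                  B         J         A
  Initial    0.6306    0.7106   0.06592
  Change   -0.01327   0.01327   0.01327
  Equil      0.6173    0.7239   0.07919
  solve Keq expr → x = 0.01327; check Q = 0.09286
Then change container volume by factor 1.25 (V_new/V_old).
Step 3:
                  B         J         A
  Initial    0.4938    0.5791   0.06335
  Change   -0.01227   0.01227   0.01227
  Equil      0.4816    0.5914   0.07562
  solve Keq expr → x = 0.01227; check Q = 0.09286

Q₀ = 0.01124; Q < K (proceeds forward)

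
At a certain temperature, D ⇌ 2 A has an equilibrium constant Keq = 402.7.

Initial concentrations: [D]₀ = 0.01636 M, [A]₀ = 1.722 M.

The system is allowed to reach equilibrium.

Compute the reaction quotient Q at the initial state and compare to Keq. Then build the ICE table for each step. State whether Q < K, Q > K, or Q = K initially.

Q₀ = 181.3 vs Keq = 402.7 ⇒ Q<K, forward
Step 1:
                   D          A
  I          0.01636      1.722
  C        -0.008844    0.01769
  E         0.007516       1.74
  solve Keq expr → x = 0.008844; check Q = 402.7

Q₀ = 181.3; Q < K (proceeds forward)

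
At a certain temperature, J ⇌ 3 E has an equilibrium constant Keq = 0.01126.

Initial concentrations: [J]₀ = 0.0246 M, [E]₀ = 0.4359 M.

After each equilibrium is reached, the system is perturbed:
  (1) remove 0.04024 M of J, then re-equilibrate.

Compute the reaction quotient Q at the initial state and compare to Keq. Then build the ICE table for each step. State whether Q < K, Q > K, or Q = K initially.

Q₀ = 3.367; Q > K (proceeds reverse)

Q₀ = 3.367 vs Keq = 0.01126 ⇒ Q>K, reverse
Step 1:
                   J          E
  Initial     0.0246     0.4359
  Change      0.1073    -0.3218
  Equil       0.1319     0.1141
  solve Keq expr → x = -0.1073; check Q = 0.01126
Then remove 0.04024 M of J.
Step 2:
                   J          E
  Initial    0.09163     0.1141
  Change    0.003877   -0.01163
  Equil      0.09551     0.1025
  solve Keq expr → x = -0.003877; check Q = 0.01126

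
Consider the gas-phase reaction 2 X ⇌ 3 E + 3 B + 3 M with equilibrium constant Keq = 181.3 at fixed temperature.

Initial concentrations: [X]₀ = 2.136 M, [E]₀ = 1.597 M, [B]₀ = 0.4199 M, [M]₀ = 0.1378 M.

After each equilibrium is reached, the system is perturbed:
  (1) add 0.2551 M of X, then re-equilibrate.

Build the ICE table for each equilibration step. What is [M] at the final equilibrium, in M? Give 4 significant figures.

[M]_eq = 1.462 M

Q₀ = 1.7294e-04 vs Keq = 181.3 ⇒ Q<K, forward
Step 1:
                  X         E         B         M
  init        2.136     1.597    0.4199    0.1378
  Δ         -0.8409     1.261     1.261     1.261
  eq          1.295     2.858     1.681     1.399
  solve Keq expr → x = 0.4205; check Q = 181.3
Then add 0.2551 M of X.
Step 2:
                  X         E         B         M
  init         1.55     2.858     1.681     1.399
  Δ        -0.04162   0.06243   0.06243   0.06243
  eq          1.509     2.921     1.744     1.462
  solve Keq expr → x = 0.02081; check Q = 181.3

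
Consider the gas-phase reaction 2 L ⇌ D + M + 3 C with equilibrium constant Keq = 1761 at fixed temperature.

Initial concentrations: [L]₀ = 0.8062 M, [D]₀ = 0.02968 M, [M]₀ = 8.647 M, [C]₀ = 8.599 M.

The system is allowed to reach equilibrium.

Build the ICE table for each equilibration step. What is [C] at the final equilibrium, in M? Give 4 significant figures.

[C]_eq = 8.859 M

Q₀ = 251.1 vs Keq = 1761 ⇒ Q<K, forward
Step 1:
                  L         D         M         C
  I          0.8062   0.02968     8.647     8.599
  C         -0.1731   0.08656   0.08656    0.2597
  E          0.6331    0.1162     8.734     8.859
  solve Keq expr → x = 0.08656; check Q = 1761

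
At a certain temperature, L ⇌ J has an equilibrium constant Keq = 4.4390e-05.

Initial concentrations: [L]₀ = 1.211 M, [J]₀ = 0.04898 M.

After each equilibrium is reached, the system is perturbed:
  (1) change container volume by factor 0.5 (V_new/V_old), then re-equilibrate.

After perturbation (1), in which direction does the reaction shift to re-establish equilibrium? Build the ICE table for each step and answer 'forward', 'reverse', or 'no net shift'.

Q₀ = 0.04045 vs Keq = 4.4390e-05 ⇒ Q>K, reverse
Step 1:
                    L           J
  Initial       1.211     0.04898
  Change      0.04892    -0.04892
  Equil          1.26  5.5928e-05
  solve Keq expr → x = -0.04892; check Q = 4.4390e-05
Then change container volume by factor 0.5 (V_new/V_old).
Step 2:
                    L           J
  Initial        2.52  1.1186e-04
  Change            0           0
  Equil          2.52  1.1186e-04
  solve Keq expr → x = 0; check Q = 4.4390e-05

Direction: no net shift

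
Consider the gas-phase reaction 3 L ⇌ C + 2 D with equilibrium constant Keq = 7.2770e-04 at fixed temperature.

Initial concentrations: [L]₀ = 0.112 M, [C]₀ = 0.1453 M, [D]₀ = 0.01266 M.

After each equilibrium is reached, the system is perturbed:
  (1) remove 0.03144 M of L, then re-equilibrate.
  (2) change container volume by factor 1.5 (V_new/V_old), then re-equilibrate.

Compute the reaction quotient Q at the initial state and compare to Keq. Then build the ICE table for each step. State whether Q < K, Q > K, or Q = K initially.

Q₀ = 0.01658; Q > K (proceeds reverse)

Q₀ = 0.01658 vs Keq = 7.2770e-04 ⇒ Q>K, reverse
Step 1:
                    L           C           D
  Initial       0.112      0.1453     0.01266
  Change      0.01415   -0.004718   -0.009436
  Equil        0.1262      0.1406    0.003224
  solve Keq expr → x = -0.004718; check Q = 7.2770e-04
Then remove 0.03144 M of L.
Step 2:
                    L           C           D
  Initial     0.09471      0.1406    0.003224
  Change     0.001604 -5.3451e-04   -0.001069
  Equil       0.09632        0.14    0.002155
  solve Keq expr → x = -5.3451e-04; check Q = 7.2770e-04
Then change container volume by factor 1.5 (V_new/V_old).
Step 3:
                    L           C           D
  Initial     0.06421     0.09336    0.001437
  Change            0           0           0
  Equil       0.06421     0.09336    0.001437
  solve Keq expr → x = 0; check Q = 7.2770e-04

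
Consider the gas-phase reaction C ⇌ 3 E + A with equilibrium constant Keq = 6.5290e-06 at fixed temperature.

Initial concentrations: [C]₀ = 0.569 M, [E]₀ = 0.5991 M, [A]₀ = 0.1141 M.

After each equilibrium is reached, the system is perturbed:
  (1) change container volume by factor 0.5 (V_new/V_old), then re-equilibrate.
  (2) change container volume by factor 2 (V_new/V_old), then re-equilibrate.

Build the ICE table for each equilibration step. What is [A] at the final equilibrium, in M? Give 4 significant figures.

Q₀ = 0.04312 vs Keq = 6.5290e-06 ⇒ Q>K, reverse
Step 1:
                  C         E         A
  I           0.569    0.5991    0.1141
  C          0.1138   -0.3415   -0.1138
  E          0.6828    0.2576 2.6086e-04
  solve Keq expr → x = -0.1138; check Q = 6.5290e-06
Then change container volume by factor 0.5 (V_new/V_old).
Step 2:
                  C         E         A
  I           1.366    0.5152 5.2173e-04
  C       4.5597e-04 -0.001368 -4.5597e-04
  E           1.366    0.5138 6.5760e-05
  solve Keq expr → x = -4.5597e-04; check Q = 6.5290e-06
Then change container volume by factor 2 (V_new/V_old).
Step 3:
                  C         E         A
  I          0.6831    0.2569 3.2880e-05
  C       -2.2798e-04 6.8395e-04 2.2798e-04
  E          0.6828    0.2576 2.6086e-04
  solve Keq expr → x = 2.2798e-04; check Q = 6.5290e-06

[A]_eq = 2.6086e-04 M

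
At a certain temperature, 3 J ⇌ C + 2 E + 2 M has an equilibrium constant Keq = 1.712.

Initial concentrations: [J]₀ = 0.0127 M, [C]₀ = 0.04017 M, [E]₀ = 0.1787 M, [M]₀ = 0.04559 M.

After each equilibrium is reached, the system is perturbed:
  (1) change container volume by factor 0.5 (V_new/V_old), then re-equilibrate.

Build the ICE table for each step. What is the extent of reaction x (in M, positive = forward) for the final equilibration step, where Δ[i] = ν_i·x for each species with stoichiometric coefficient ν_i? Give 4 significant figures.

Q₀ = 1.302 vs Keq = 1.712 ⇒ Q<K, forward
Step 1:
                   J          C          E          M
  Initial     0.0127    0.04017     0.1787    0.04559
  Change  -9.4432e-04 3.1477e-04 6.2955e-04 6.2955e-04
  Equil      0.01176    0.04048     0.1793    0.04622
  solve Keq expr → x = 3.1477e-04; check Q = 1.712
Then change container volume by factor 0.5 (V_new/V_old).
Step 2:
                   J          C          E          M
  Initial    0.02351    0.08097     0.3587    0.09244
  Change     0.01084  -0.003612  -0.007225  -0.007225
  Equil      0.03435    0.07736     0.3514    0.08521
  solve Keq expr → x = -0.003612; check Q = 1.712

x = -0.003612 M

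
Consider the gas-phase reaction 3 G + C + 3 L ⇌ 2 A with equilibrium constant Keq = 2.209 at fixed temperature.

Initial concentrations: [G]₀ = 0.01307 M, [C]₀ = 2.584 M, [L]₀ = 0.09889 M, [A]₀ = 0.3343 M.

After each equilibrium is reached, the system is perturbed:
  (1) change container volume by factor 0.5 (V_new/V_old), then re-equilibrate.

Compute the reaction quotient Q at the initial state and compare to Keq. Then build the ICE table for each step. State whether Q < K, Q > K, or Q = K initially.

Q₀ = 2.0031e+07 vs Keq = 2.209 ⇒ Q>K, reverse
Step 1:
                   G          C          L          A
  init       0.01307      2.584    0.09889     0.3343
  Δ           0.3164     0.1055     0.3164    -0.2109
  eq          0.3295      2.689     0.4153     0.1234
  solve Keq expr → x = -0.1055; check Q = 2.209
Then change container volume by factor 0.5 (V_new/V_old).
Step 2:
                   G          C          L          A
  init        0.6589      5.379     0.8306     0.2467
  Δ          -0.2444   -0.08148    -0.2444      0.163
  eq          0.4145      5.297     0.5862     0.4097
  solve Keq expr → x = 0.08148; check Q = 2.209

Q₀ = 2.0031e+07; Q > K (proceeds reverse)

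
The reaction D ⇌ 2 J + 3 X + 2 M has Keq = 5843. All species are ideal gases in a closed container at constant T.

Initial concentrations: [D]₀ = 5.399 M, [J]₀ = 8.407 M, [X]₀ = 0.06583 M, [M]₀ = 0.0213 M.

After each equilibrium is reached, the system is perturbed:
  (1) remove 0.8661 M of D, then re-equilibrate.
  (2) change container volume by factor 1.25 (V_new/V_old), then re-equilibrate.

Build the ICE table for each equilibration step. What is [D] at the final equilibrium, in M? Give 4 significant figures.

[D]_eq = 2.526 M

Q₀ = 1.6943e-06 vs Keq = 5843 ⇒ Q<K, forward
Step 1:
                  D         J         X         M
  init        5.399     8.407   0.06583    0.0213
  Δ          -1.134     2.268     3.402     2.268
  eq          4.265     10.68     3.468      2.29
  solve Keq expr → x = 1.134; check Q = 5843
Then remove 0.8661 M of D.
Step 2:
                  D         J         X         M
  init        3.399     10.68     3.468      2.29
  Δ         0.04454  -0.08907   -0.1336  -0.08907
  eq          3.443     10.59     3.335       2.2
  solve Keq expr → x = -0.04454; check Q = 5843
Then change container volume by factor 1.25 (V_new/V_old).
Step 3:
                  D         J         X         M
  init        2.755     8.469     2.668      1.76
  Δ         -0.2284    0.4568    0.6852    0.4568
  eq          2.526     8.926     3.353     2.217
  solve Keq expr → x = 0.2284; check Q = 5843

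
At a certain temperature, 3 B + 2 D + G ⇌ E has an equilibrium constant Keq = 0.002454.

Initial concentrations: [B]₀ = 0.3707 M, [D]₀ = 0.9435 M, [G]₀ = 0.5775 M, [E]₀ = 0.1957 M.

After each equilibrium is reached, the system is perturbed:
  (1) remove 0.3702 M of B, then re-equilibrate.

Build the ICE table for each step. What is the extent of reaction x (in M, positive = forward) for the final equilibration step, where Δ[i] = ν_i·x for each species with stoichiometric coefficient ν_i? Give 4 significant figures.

Q₀ = 7.473 vs Keq = 0.002454 ⇒ Q>K, reverse
Step 1:
                  B         D         G         E
  I          0.3707    0.9435    0.5775    0.1957
  C          0.5785    0.3857    0.1928   -0.1928
  E          0.9492     1.329    0.7703  0.002857
  solve Keq expr → x = -0.1928; check Q = 0.002454
Then remove 0.3702 M of B.
Step 2:
                  B         D         G         E
  I           0.579     1.329    0.7703  0.002857
  C        0.006539  0.004359   0.00218  -0.00218
  E          0.5856     1.334    0.7725 6.7692e-04
  solve Keq expr → x = -0.00218; check Q = 0.002454

x = -0.00218 M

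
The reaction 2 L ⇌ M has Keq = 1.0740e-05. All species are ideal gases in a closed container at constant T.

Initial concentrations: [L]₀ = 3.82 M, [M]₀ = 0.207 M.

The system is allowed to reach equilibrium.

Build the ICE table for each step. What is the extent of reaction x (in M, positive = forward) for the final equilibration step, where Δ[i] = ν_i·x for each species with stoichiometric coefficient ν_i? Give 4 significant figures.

Q₀ = 0.01419 vs Keq = 1.0740e-05 ⇒ Q>K, reverse
Step 1:
                    L           M
  I              3.82       0.207
  C            0.4136     -0.2068
  E             4.234  1.9250e-04
  solve Keq expr → x = -0.2068; check Q = 1.0740e-05

x = -0.2068 M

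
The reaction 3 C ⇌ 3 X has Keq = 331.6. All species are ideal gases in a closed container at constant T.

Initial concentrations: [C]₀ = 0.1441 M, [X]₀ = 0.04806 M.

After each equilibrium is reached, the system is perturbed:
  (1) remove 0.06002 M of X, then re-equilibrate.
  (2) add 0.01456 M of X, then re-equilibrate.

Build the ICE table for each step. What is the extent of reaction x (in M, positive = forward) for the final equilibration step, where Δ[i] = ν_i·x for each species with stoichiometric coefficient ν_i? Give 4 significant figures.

Q₀ = 0.0371 vs Keq = 331.6 ⇒ Q<K, forward
Step 1:
                  C         X
  Initial    0.1441   0.04806
  Change    -0.1198    0.1198
  Equil     0.02426    0.1679
  solve Keq expr → x = 0.03995; check Q = 331.6
Then remove 0.06002 M of X.
Step 2:
                  C         X
  Initial   0.02426    0.1079
  Change  -0.007577  0.007577
  Equil     0.01668    0.1155
  solve Keq expr → x = 0.002526; check Q = 331.6
Then add 0.01456 M of X.
Step 3:
                  C         X
  Initial   0.01668      0.13
  Change   0.001838 -0.001838
  Equil     0.01852    0.1282
  solve Keq expr → x = -6.1267e-04; check Q = 331.6

x = -6.1267e-04 M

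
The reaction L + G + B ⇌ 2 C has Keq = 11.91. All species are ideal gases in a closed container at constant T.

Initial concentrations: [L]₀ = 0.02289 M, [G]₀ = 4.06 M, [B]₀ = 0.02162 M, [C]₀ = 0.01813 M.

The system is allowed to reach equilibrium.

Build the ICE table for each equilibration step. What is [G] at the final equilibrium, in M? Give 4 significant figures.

Q₀ = 0.1636 vs Keq = 11.91 ⇒ Q<K, forward
Step 1:
                  L         G         B         C
  Initial   0.02289      4.06   0.02162   0.01813
  Change   -0.01523  -0.01523  -0.01523   0.03045
  Equil    0.007663     4.045  0.006393   0.04858
  solve Keq expr → x = 0.01523; check Q = 11.91

[G]_eq = 4.045 M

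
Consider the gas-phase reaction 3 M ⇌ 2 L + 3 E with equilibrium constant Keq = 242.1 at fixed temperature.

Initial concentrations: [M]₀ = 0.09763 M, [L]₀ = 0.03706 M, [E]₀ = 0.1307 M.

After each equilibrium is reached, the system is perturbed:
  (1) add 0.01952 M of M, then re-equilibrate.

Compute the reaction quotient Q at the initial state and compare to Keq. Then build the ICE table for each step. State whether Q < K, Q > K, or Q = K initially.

Q₀ = 0.003295; Q < K (proceeds forward)

Q₀ = 0.003295 vs Keq = 242.1 ⇒ Q<K, forward
Step 1:
                  M         L         E
  I         0.09763   0.03706    0.1307
  C        -0.09014   0.06009   0.09014
  E        0.007488   0.09715    0.2208
  solve Keq expr → x = 0.03005; check Q = 242.1
Then add 0.01952 M of M.
Step 2:
                  M         L         E
  I         0.02701   0.09715    0.2208
  C        -0.01824   0.01216   0.01824
  E         0.00877    0.1093    0.2391
  solve Keq expr → x = 0.00608; check Q = 242.1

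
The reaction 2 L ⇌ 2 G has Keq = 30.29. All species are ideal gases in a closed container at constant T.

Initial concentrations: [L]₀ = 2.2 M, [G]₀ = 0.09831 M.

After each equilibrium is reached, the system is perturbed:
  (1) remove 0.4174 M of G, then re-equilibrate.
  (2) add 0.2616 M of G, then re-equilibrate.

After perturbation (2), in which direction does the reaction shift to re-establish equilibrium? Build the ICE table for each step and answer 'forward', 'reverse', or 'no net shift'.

Direction: reverse

Q₀ = 0.001997 vs Keq = 30.29 ⇒ Q<K, forward
Step 1:
                   L          G
  init           2.2    0.09831
  Δ           -1.847      1.847
  eq          0.3534      1.945
  solve Keq expr → x = 0.9233; check Q = 30.29
Then remove 0.4174 M of G.
Step 2:
                   L          G
  init        0.3534      1.528
  Δ         -0.06418    0.06418
  eq          0.2892      1.592
  solve Keq expr → x = 0.03209; check Q = 30.29
Then add 0.2616 M of G.
Step 3:
                   L          G
  init        0.2892      1.853
  Δ          0.04022   -0.04022
  eq          0.3294      1.813
  solve Keq expr → x = -0.02011; check Q = 30.29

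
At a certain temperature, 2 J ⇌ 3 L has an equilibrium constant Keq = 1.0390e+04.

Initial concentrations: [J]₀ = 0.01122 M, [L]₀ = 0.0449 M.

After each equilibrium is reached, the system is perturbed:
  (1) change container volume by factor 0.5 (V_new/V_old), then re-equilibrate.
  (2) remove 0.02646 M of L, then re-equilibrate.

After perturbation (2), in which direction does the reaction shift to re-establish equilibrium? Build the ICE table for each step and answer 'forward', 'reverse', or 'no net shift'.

Direction: forward

Q₀ = 0.719 vs Keq = 1.0390e+04 ⇒ Q<K, forward
Step 1:
                  J         L
  init      0.01122    0.0449
  Δ        -0.01107   0.01661
  eq      1.4965e-04   0.06151
  solve Keq expr → x = 0.005535; check Q = 1.0390e+04
Then change container volume by factor 0.5 (V_new/V_old).
Step 2:
                  J         L
  init    2.9929e-04     0.123
  Δ       1.2302e-04 -1.8453e-04
  eq      4.2231e-04    0.1228
  solve Keq expr → x = -6.1509e-05; check Q = 1.0390e+04
Then remove 0.02646 M of L.
Step 3:
                  J         L
  init    4.2231e-04   0.09637
  Δ       -1.2795e-04 1.9192e-04
  eq      2.9436e-04   0.09656
  solve Keq expr → x = 6.3975e-05; check Q = 1.0390e+04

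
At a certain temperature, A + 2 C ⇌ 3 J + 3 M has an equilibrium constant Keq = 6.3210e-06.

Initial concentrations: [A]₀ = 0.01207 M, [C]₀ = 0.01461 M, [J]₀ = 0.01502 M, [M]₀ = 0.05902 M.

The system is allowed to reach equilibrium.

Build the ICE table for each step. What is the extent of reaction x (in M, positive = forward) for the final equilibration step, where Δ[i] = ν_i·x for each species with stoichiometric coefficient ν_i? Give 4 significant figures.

x = -0.002789 M

Q₀ = 2.7040e-04 vs Keq = 6.3210e-06 ⇒ Q>K, reverse
Step 1:
                   A          C          J          M
  init       0.01207    0.01461    0.01502    0.05902
  Δ         0.002789   0.005578  -0.008367  -0.008367
  eq         0.01486    0.02019   0.006653    0.05065
  solve Keq expr → x = -0.002789; check Q = 6.3210e-06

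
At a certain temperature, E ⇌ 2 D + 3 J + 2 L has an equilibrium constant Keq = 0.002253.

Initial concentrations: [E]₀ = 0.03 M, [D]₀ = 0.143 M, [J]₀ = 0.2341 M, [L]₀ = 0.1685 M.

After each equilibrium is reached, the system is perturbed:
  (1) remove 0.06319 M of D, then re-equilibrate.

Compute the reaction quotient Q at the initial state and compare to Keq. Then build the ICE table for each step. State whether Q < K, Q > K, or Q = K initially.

Q₀ = 2.4829e-04 vs Keq = 0.002253 ⇒ Q<K, forward
Step 1:
                  E         D         J         L
  init         0.03     0.143    0.2341    0.1685
  Δ        -0.01689   0.03378   0.05068   0.03378
  eq        0.01311    0.1768    0.2848    0.2023
  solve Keq expr → x = 0.01689; check Q = 0.002253
Then remove 0.06319 M of D.
Step 2:
                  E         D         J         L
  init      0.01311    0.1136    0.2848    0.2023
  Δ       -0.004926  0.009853   0.01478  0.009853
  eq       0.008182    0.1234    0.2996    0.2121
  solve Keq expr → x = 0.004926; check Q = 0.002253

Q₀ = 2.4829e-04; Q < K (proceeds forward)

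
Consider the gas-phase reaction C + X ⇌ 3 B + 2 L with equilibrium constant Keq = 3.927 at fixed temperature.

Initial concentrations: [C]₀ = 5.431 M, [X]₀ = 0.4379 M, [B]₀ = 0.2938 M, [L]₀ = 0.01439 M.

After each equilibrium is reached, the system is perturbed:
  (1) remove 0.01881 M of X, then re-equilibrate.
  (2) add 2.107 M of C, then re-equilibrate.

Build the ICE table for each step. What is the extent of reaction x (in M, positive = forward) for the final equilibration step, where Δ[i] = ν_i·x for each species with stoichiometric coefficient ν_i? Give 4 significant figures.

x = 0.01193 M

Q₀ = 2.2081e-06 vs Keq = 3.927 ⇒ Q<K, forward
Step 1:
                  C         X         B         L
  init        5.431    0.4379    0.2938   0.01439
  Δ         -0.3641   -0.3641     1.092    0.7282
  eq          5.067    0.0738     1.386    0.7426
  solve Keq expr → x = 0.3641; check Q = 3.927
Then remove 0.01881 M of X.
Step 2:
                  C         X         B         L
  init        5.067   0.05499     1.386    0.7426
  Δ         0.01018   0.01018  -0.03053  -0.02035
  eq          5.077   0.06517     1.356    0.7222
  solve Keq expr → x = -0.01018; check Q = 3.927
Then add 2.107 M of C.
Step 3:
                  C         X         B         L
  init        7.184   0.06517     1.356    0.7222
  Δ        -0.01193  -0.01193    0.0358   0.02387
  eq          7.172   0.05324     1.391    0.7461
  solve Keq expr → x = 0.01193; check Q = 3.927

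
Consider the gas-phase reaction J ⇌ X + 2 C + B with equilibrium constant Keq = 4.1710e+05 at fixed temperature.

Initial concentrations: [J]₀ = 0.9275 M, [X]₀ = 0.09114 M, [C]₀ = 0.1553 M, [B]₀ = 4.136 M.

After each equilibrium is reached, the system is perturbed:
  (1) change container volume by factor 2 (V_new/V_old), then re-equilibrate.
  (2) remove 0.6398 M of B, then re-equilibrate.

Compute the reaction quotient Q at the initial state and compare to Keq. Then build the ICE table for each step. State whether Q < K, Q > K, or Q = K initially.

Q₀ = 0.009802; Q < K (proceeds forward)

Q₀ = 0.009802 vs Keq = 4.1710e+05 ⇒ Q<K, forward
Step 1:
                   J          X          C          B
  init        0.9275    0.09114     0.1553      4.136
  Δ          -0.9275     0.9275      1.855     0.9275
  eq      4.9967e-05      1.019       2.01      5.063
  solve Keq expr → x = 0.9275; check Q = 4.1710e+05
Then change container volume by factor 2 (V_new/V_old).
Step 2:
                   J          X          C          B
  init    2.4984e-05     0.5093      1.005      2.532
  Δ       -2.1860e-05 2.1860e-05 4.3720e-05 2.1860e-05
  eq      3.1234e-06     0.5093      1.005      2.532
  solve Keq expr → x = 2.1860e-05; check Q = 4.1710e+05
Then remove 0.6398 M of B.
Step 3:
                   J          X          C          B
  init    3.1234e-06     0.5093      1.005      1.892
  Δ       -7.8930e-07 7.8930e-07 1.5786e-06 7.8930e-07
  eq      2.3341e-06     0.5093      1.005      1.892
  solve Keq expr → x = 7.8930e-07; check Q = 4.1710e+05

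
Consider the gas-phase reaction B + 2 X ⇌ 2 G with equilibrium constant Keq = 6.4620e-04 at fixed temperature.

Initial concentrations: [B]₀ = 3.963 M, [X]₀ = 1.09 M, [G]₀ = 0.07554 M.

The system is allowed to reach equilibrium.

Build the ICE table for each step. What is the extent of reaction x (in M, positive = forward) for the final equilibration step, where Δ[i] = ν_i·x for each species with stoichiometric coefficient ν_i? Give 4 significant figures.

x = -0.009667 M

Q₀ = 0.001212 vs Keq = 6.4620e-04 ⇒ Q>K, reverse
Step 1:
                    B           X           G
  I             3.963        1.09     0.07554
  C          0.009667     0.01933    -0.01933
  E             3.973       1.109     0.05621
  solve Keq expr → x = -0.009667; check Q = 6.4620e-04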